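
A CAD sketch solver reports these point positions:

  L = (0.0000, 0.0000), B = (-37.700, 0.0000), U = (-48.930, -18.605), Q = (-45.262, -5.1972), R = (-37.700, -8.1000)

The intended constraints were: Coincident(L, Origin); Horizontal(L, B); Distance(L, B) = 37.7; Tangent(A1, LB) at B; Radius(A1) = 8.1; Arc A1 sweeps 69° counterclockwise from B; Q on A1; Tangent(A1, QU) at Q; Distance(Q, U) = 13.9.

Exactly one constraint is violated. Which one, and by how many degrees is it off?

Tangent(A1, QU) at Q — off by 5.70°.

L = (0.00, 0.00) ✓; L.y = 0.00, B.y = 0.00 ✓; |LB| = 37.70 ✓; ∠(RB, BL) = 90.00° ✓; |RB| = 8.100 ✓; bearing(R→Q) − bearing(R→B) = 69.00° ✓; |RQ| = 8.100 ✓; ∠(RQ, QU) = 84.30° ✗; |QU| = 13.90 ✓.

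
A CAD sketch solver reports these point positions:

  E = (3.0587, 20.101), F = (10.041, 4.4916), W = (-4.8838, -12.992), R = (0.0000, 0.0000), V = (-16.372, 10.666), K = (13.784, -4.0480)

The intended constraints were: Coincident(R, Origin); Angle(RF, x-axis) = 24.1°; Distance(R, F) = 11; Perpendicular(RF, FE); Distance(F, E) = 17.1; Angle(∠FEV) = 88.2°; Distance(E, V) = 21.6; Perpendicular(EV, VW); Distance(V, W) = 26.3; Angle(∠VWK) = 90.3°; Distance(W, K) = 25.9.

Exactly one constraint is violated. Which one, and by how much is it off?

Distance(W, K) = 25.9 — off by 5.20.

R = (0.00, 0.00) ✓; RF at 24.10° ✓; |RF| = 11.00 ✓; ∠(RF, FE) = 90.00° ✓; |FE| = 17.10 ✓; ∠FEV = 88.20° ✓; |EV| = 21.60 ✓; ∠(EV, VW) = 90.00° ✓; |VW| = 26.30 ✓; ∠VWK = 90.30° ✓; |WK| = 20.70 ✗.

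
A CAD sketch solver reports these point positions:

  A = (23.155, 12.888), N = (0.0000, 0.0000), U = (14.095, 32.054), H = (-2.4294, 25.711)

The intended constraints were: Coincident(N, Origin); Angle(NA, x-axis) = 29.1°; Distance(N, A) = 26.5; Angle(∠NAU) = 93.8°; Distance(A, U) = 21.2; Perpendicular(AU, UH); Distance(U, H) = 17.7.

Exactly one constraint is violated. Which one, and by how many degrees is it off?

Perpendicular(AU, UH) — off by 4.30°.

N = (0.00, 0.00) ✓; NA at 29.10° ✓; |NA| = 26.50 ✓; ∠NAU = 93.80° ✓; |AU| = 21.20 ✓; ∠(AU, UH) = 85.70° ✗; |UH| = 17.70 ✓.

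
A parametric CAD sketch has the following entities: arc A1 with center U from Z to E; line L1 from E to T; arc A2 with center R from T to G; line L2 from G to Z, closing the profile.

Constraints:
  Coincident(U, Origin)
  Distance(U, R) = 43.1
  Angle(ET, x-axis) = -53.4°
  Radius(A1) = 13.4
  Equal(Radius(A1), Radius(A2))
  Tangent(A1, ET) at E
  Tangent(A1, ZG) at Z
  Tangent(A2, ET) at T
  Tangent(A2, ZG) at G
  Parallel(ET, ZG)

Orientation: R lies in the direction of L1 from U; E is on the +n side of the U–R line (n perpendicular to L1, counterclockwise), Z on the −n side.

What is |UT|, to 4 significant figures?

45.14

The slot axis is L1's direction at -53.4°, so u = (cos -53.4°, sin -53.4°) = (0.5962, -0.8028) and n = (−sin -53.4°, cos -53.4°) = (0.8028, 0.5962). U is at the origin and R lies 43.1 along u from U, so R = 43.1·u = (25.70, -34.60). Tangency of A1 to both parallel lines with radius 13.4 puts E and Z at U ± 13.4·n: E = (10.76, 7.989), Z = (-10.76, -7.989). Equal radii place T and G the same way about R: T = R + 13.4·n = (36.46, -26.61), G = R − 13.4·n = (14.94, -42.59). Then |UT| = |T − U| = 45.14.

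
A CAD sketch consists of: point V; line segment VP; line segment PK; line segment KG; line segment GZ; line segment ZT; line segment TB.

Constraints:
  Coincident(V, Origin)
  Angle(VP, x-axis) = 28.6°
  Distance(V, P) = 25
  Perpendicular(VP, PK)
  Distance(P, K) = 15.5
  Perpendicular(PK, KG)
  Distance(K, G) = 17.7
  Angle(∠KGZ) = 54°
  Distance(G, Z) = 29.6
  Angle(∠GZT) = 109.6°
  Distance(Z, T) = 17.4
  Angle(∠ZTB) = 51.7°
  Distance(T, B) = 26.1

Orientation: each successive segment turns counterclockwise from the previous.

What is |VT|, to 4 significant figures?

41.54

V is at the origin; VP runs at 28.6° with length 25.0, so P = (21.95, 11.97). The perpendicularity gives PK at right angles to VP, so PK runs at 118.6°; with |PK| = 15.5, K = (14.53, 25.58). PK ⟂ KG, so KG runs at -151.4°; with |KG| = 17.7, G = (-1.010, 17.10). ∠KGZ = 54.0° gives GZ at -25.40° from the x-axis; with |GZ| = 29.6, Z = (25.73, 4.407). ∠GZT = 109.6° gives ZT at 45.00° from the x-axis; with |ZT| = 17.4, T = (38.03, 16.71). Then |VT| = |T − V| = 41.54.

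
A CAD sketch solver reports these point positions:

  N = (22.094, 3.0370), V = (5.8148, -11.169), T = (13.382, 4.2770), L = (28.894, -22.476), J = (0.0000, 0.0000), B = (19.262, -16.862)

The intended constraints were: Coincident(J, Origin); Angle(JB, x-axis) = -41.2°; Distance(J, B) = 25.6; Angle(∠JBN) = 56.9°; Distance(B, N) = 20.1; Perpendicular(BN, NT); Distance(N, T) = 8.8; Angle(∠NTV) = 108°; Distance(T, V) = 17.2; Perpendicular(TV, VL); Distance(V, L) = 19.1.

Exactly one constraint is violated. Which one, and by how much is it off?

Distance(V, L) = 19.1 — off by 6.60.

J = (0.00, 0.00) ✓; JB at -41.20° ✓; |JB| = 25.60 ✓; ∠JBN = 56.90° ✓; |BN| = 20.10 ✓; ∠(BN, NT) = 90.00° ✓; |NT| = 8.800 ✓; ∠NTV = 108.0° ✓; |TV| = 17.20 ✓; ∠(TV, VL) = 90.00° ✓; |VL| = 25.70 ✗.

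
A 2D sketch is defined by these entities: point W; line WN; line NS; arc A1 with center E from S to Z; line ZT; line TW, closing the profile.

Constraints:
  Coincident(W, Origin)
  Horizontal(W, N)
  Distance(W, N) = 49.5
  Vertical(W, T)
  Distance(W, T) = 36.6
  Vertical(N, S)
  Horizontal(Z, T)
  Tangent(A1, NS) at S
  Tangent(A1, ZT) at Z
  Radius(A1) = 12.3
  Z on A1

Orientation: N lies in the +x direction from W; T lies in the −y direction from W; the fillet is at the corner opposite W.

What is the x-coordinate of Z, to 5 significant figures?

37.200

The virtual corner opposite W is at (49.500, -36.600). Tangency of A1 to NS means the radius ES is perpendicular to NS and since A1 is tangent to ZT there, EZ ⟂ ZT, with radius 12.3, so the center E sits 12.3 in from both sides at E = (37.200, -24.300). That places the tangent points at S = (49.500, -24.300) on NS and Z = (37.200, -36.600) on ZT. So Z.x = 37.200.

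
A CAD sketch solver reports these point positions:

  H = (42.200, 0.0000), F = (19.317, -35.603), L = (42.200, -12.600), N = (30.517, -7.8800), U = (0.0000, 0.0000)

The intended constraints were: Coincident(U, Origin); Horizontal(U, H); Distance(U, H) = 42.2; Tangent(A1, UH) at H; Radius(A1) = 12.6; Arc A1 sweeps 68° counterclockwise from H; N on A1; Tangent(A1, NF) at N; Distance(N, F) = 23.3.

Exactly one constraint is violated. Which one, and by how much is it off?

Distance(N, F) = 23.3 — off by 6.60.

U = (0.00, 0.00) ✓; U.y = 0.00, H.y = 0.00 ✓; |UH| = 42.20 ✓; ∠(LH, HU) = 90.00° ✓; |LH| = 12.60 ✓; bearing(L→N) − bearing(L→H) = 68.00° ✓; |LN| = 12.60 ✓; ∠(LN, NF) = 90.00° ✓; |NF| = 29.90 ✗.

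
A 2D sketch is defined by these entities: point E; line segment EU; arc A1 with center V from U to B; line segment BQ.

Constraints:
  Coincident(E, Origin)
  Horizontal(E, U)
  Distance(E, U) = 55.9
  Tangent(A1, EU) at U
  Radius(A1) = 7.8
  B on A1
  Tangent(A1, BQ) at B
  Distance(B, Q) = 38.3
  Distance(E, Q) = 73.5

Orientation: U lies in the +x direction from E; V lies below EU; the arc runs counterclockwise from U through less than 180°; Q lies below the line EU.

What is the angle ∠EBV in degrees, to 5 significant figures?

156.33°

E is at the origin; EU is horizontal with |EU| = 55.9 and U on the +x side, so U = (55.900, 0.0000). Since A1 is tangent to EU there, VU ⟂ EU, so V = U + (0, -7.8) = (55.900, -7.8000). Since VB ⟂ BQ (tangency), |VQ| = √(7.8² + 38.3²) = 39.086 regardless of where B sits on A1. So Q lies on both circle(E, 73.5) and circle(V, 39.086); the below-EU intersection is Q = (56.609, -46.880). B is the foot of the tangent from Q: B = (48.286, -9.4949).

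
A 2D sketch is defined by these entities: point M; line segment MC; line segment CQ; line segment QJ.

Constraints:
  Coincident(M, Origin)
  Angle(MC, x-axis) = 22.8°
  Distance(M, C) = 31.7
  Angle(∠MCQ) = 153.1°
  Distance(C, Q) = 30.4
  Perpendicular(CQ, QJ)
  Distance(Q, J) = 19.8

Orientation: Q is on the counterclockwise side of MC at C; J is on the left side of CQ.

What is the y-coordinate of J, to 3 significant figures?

48.3

M is at the origin; MC runs at 22.8° with length 31.7, so C = 31.7·(cos 22.8°, sin 22.8°) = (29.2, 12.3). ∠MCQ = 153.1°, so CQ runs at 22.8° + (180° − 153.1°) = 49.7° from the x-axis; with |CQ| = 30.4, Q = C + 30.4·(cos 49.7°, sin 49.7°) = (48.9, 35.5). CQ is perpendicular to QJ; with |QJ| = 19.8 on the left of CQ, J = Q + 19.8·(-0.763, 0.647) = (33.8, 48.3). So J.y = 48.3.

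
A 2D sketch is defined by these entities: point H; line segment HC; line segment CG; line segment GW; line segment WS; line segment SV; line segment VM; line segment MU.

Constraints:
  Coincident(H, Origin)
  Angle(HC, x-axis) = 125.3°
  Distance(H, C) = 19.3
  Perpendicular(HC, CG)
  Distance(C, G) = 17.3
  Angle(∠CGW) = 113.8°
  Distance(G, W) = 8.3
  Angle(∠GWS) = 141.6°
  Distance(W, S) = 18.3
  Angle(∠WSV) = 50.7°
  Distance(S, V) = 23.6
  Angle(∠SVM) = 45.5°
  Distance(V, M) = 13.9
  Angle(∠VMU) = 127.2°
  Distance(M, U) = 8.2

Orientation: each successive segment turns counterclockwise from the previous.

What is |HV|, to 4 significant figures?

13.24

∠GWS = 141.6° gives WS at -40.10° from the x-axis; with |WS| = 18.3, S = (-9.619, -14.17). ∠WSV = 50.7° gives SV at 89.20° from the x-axis; with |SV| = 23.6, V = (-9.290, 9.431). Then |HV| = |V − H| = 13.24.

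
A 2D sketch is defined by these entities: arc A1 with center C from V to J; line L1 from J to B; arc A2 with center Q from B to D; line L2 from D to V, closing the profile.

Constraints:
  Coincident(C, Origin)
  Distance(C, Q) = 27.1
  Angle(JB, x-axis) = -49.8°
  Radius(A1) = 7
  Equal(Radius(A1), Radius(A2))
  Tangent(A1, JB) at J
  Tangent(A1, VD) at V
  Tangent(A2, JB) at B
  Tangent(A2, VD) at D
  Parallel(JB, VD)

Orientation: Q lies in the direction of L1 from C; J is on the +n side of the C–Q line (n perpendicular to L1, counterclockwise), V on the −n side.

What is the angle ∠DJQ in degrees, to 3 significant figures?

12.8°

The slot axis is L1's direction at -49.8°, so u = (cos -49.8°, sin -49.8°) = (0.645, -0.764) and n = (−sin -49.8°, cos -49.8°) = (0.764, 0.645). C is at the origin and Q lies 27.1 along u from C, so Q = 27.1·u = (17.5, -20.7). Tangency of A1 to both parallel lines with radius 7.0 puts J and V at C ± 7.0·n: J = (5.35, 4.52), V = (-5.35, -4.52). Equal radii place B and D the same way about Q: B = Q + 7.0·n = (22.8, -16.2), D = Q − 7.0·n = (12.1, -25.2). Then cos ∠DJQ = JD·JQ / (|JD||JQ|), giving 12.8°.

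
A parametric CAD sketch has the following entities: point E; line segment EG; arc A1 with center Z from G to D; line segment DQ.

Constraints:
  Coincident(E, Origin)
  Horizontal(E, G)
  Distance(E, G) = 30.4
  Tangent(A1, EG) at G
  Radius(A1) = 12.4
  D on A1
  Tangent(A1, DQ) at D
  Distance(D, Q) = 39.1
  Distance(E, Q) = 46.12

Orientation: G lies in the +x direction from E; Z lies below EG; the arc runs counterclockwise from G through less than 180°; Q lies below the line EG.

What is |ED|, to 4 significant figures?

20.48

Checks: |EG| = 30.40 ✓; |ZD| = 12.40 ✓; ∠(ZD, DQ) = 90.00° ✓; |DQ| = 39.10 ✓; |EQ| = 46.12 ✓.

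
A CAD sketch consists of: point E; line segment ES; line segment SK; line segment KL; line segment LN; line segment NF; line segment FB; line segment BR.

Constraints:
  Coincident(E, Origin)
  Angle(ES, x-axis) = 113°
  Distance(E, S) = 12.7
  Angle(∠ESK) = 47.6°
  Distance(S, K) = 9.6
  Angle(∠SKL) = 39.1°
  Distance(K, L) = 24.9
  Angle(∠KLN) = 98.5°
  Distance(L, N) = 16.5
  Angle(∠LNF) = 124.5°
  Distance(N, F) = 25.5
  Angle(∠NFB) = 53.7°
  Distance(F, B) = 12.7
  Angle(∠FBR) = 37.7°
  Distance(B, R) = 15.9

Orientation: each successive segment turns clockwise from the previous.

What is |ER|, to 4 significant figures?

40.77

E is at the origin; ES runs at 113.0° with length 12.7, so S = (-4.962, 11.69). ∠ESK = 47.6° gives SK at -19.40° from the x-axis; with |SK| = 9.6, K = (4.093, 8.502). ∠SKL = 39.1° gives KL at -160.3° from the x-axis; with |KL| = 24.9, L = (-19.35, 0.1080). ∠KLN = 98.5° gives LN at 118.2° from the x-axis; with |LN| = 16.5, N = (-27.15, 14.65). ∠LNF = 124.5° gives NF at 62.70° from the x-axis; with |NF| = 25.5, F = (-15.45, 37.31). ∠NFB = 53.7° gives FB at -63.60° from the x-axis; with |FB| = 12.7, B = (-9.805, 25.93). ∠FBR = 37.7° gives BR at 154.1° from the x-axis; with |BR| = 15.9, R = (-24.11, 32.88). Then |ER| = |R − E| = 40.77.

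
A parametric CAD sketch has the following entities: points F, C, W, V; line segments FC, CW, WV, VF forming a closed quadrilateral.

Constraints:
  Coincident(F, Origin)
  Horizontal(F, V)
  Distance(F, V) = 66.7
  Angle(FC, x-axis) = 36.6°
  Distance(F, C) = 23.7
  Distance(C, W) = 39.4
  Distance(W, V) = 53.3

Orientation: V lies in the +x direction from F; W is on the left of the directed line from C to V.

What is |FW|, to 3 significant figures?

62.3

Checks: |CW| = 39.40 ✓; |WV| = 53.30 ✓.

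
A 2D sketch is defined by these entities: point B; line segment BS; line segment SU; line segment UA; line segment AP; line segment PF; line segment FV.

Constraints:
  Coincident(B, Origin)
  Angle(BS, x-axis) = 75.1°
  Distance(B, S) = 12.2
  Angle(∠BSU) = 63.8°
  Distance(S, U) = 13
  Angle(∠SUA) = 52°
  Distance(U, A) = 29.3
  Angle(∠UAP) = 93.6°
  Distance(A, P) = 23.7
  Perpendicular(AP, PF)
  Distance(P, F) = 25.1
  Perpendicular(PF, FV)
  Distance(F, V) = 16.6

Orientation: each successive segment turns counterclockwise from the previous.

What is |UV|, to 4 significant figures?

9.853

B is at the origin; BS runs at 75.1° with length 12.2, so S = (3.137, 11.79). ∠BSU = 63.8° gives SU at -168.7° from the x-axis; with |SU| = 13.0, U = (-9.611, 9.242). ∠SUA = 52.0° gives UA at -40.70° from the x-axis; with |UA| = 29.3, A = (12.60, -9.864). ∠UAP = 93.6° gives AP at 45.70° from the x-axis; with |AP| = 23.7, P = (29.15, 7.098). AP ⟂ PF, so PF runs at 135.7°; with |PF| = 25.1, F = (11.19, 24.63). PF is perpendicular to FV, so FV runs at -134.3°; with |FV| = 16.6, V = (-0.4028, 12.75). Then |UV| = |V − U| = 9.853.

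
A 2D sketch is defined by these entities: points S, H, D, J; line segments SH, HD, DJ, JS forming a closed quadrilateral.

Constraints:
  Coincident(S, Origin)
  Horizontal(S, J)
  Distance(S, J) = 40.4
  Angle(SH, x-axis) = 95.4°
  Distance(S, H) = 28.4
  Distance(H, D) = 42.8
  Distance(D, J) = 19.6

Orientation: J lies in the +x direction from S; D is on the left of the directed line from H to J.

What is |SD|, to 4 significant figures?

43.84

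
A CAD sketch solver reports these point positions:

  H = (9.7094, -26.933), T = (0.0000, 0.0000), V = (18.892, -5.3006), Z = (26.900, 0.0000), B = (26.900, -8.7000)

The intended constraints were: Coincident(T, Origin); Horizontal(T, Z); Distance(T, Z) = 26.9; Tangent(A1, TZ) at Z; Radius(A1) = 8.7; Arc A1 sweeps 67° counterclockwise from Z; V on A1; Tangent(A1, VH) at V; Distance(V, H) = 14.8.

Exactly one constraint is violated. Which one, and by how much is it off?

Distance(V, H) = 14.8 — off by 8.70.

T = (0.00, 0.00) ✓; T.y = 0.00, Z.y = 0.00 ✓; |TZ| = 26.90 ✓; ∠(BZ, ZT) = 90.00° ✓; |BZ| = 8.700 ✓; bearing(B→V) − bearing(B→Z) = 67.00° ✓; |BV| = 8.700 ✓; ∠(BV, VH) = 90.00° ✓; |VH| = 23.50 ✗.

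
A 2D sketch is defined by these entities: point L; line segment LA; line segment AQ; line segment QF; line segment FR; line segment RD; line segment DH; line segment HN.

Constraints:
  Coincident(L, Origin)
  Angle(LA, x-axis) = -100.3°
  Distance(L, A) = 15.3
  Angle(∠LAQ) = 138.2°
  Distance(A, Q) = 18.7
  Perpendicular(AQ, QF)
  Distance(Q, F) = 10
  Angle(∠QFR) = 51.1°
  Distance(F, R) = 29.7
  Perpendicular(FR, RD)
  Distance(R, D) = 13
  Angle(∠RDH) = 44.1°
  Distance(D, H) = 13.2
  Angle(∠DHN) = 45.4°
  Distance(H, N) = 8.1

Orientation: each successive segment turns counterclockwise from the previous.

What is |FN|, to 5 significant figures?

28.838

L is at the origin; LA runs at -100.3° with length 15.3, so A = (-2.7357, -15.053). ∠LAQ = 138.2° gives AQ at -58.500° from the x-axis; with |AQ| = 18.7, Q = (7.0350, -30.998). AQ is perpendicular to QF, so QF runs at 31.500°; with |QF| = 10.0, F = (15.561, -25.773). ∠QFR = 51.1° gives FR at 160.40° from the x-axis; with |FR| = 29.7, R = (-12.418, -15.810). FR ⟂ RD, so RD runs at -109.60°; with |RD| = 13.0, D = (-16.779, -28.057). ∠RDH = 44.1° gives DH at 26.300° from the x-axis; with |DH| = 13.2, H = (-4.9449, -22.208). ∠DHN = 45.4° gives HN at 160.90° from the x-axis; with |HN| = 8.1, N = (-12.599, -19.558). Then |FN| = |N − F| = 28.838.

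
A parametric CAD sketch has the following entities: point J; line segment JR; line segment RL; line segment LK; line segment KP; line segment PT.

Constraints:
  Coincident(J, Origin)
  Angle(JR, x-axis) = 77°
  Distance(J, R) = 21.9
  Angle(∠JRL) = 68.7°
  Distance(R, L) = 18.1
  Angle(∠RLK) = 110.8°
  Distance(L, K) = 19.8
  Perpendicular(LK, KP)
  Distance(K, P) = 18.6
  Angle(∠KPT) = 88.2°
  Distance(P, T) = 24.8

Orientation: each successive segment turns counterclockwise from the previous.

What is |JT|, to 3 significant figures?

20.5

The perpendicularity gives KP at right angles to LK, so KP runs at -12.5°; with |KP| = 18.6, P = (0.890, -4.63). ∠KPT = 88.2° gives PT at 79.3° from the x-axis; with |PT| = 24.8, T = (5.49, 19.7). Then |JT| = |T − J| = 20.5.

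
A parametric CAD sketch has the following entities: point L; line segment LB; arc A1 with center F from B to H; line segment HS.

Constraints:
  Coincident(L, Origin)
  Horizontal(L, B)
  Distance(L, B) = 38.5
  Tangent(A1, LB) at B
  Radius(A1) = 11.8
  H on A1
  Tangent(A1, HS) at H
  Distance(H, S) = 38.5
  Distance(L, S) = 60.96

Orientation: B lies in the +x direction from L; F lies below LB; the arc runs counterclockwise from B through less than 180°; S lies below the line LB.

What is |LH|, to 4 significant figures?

30.04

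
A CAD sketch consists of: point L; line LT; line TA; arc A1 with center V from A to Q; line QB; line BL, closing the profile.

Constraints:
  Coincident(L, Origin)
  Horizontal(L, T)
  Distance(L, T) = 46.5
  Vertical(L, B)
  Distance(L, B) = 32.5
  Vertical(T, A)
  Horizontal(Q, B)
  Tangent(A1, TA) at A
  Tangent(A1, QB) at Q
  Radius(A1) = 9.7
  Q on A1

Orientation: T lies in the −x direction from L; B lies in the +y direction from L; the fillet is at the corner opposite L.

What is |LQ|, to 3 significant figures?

49.1

L is at the origin; LT is horizontal with |LT| = 46.5 and T on the −x side, so T = (-46.5, 0.00). LB is vertical with |LB| = 32.5 and B on the +y side, so B = (0.00, 32.5). The virtual corner opposite L is at (-46.5, 32.5). The tangent condition forces VA to be normal to TA and tangency of A1 to QB means the radius VQ is perpendicular to QB, with radius 9.7, so the center V sits 9.7 in from both sides at V = (-36.8, 22.8). That places the tangent points at A = (-46.5, 22.8) on TA and Q = (-36.8, 32.5) on QB. Then |LQ| = |Q − L| = 49.1.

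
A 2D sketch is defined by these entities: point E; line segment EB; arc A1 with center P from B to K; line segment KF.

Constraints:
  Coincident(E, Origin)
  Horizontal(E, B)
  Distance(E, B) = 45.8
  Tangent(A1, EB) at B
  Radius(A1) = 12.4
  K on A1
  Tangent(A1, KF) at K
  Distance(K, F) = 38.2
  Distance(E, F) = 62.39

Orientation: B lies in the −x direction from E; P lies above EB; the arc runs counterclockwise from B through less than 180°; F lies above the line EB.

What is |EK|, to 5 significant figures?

35.897

Checks: |PK| = 12.40 ✓; ∠(PK, KF) = 90.00° ✓; |KF| = 38.20 ✓; |EF| = 62.39 ✓.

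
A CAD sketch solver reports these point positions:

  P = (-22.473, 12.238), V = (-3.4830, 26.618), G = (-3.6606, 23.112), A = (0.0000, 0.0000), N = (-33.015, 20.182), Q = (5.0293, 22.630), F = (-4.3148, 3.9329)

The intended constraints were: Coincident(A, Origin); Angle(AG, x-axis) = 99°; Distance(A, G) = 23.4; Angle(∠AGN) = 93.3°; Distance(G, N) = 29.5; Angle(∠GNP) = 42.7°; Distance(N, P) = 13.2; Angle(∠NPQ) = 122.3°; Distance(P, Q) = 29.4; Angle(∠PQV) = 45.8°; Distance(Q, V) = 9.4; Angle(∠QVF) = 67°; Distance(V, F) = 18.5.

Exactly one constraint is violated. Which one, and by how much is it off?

Distance(V, F) = 18.5 — off by 4.20.

A = (0.00, 0.00) ✓; AG at 99.00° ✓; |AG| = 23.40 ✓; ∠AGN = 93.30° ✓; |GN| = 29.50 ✓; ∠GNP = 42.70° ✓; |NP| = 13.20 ✓; ∠NPQ = 122.3° ✓; |PQ| = 29.40 ✓; ∠PQV = 45.80° ✓; |QV| = 9.400 ✓; ∠QVF = 67.00° ✓; |VF| = 22.70 ✗.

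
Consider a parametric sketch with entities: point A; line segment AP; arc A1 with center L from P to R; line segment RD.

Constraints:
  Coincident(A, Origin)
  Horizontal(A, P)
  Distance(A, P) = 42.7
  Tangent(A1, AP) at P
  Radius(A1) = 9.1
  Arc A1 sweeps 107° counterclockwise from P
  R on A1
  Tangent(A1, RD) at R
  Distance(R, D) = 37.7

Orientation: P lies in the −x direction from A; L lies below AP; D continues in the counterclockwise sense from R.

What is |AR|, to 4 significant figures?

52.73

A is at the origin; A and P share the same y with |AP| = 42.7 and P on the −x side, so P = (-42.70, 0.000). A1 meets AP tangentially, so LP is at right angles to AP, so L = P + (0, -9.1) = (-42.70, -9.100). On A1, P sits at bearing 90° from L; a 107° counterclockwise sweep puts R at bearing 197°, so R = L + 9.1·(cos 197°, sin 197°) = (-51.40, -11.76). Then |AR| = |R − A| = 52.73.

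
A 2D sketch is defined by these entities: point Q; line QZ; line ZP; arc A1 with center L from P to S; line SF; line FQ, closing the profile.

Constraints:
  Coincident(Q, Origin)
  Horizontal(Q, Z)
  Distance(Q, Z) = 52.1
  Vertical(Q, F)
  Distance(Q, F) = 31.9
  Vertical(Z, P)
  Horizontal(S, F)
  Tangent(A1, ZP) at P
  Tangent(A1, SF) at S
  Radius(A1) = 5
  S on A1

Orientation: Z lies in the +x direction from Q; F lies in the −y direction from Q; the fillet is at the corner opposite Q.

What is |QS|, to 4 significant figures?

56.89

Q is at the origin; Q and Z share the same y with |QZ| = 52.1 and Z on the +x side, so Z = (52.10, 0.000). Q and F share the same x with |QF| = 31.9 and F on the −y side, so F = (0.000, -31.90). The virtual corner opposite Q is at (52.10, -31.90). The tangent condition forces LP to be normal to ZP and tangency of A1 to SF means the radius LS is perpendicular to SF, with radius 5.0, so the center L sits 5.0 in from both sides at L = (47.10, -26.90). That places the tangent points at P = (52.10, -26.90) on ZP and S = (47.10, -31.90) on SF. Then |QS| = |S − Q| = 56.89.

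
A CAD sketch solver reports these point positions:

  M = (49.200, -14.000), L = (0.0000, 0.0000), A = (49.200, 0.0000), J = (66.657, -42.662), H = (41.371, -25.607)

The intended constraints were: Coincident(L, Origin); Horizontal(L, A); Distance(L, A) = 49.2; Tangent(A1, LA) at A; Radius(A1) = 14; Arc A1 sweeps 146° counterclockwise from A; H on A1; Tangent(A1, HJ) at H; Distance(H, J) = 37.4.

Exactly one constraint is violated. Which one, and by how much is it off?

Distance(H, J) = 37.4 — off by 6.90.

L = (0.00, 0.00) ✓; L.y = 0.00, A.y = 0.00 ✓; |LA| = 49.20 ✓; ∠(MA, AL) = 90.00° ✓; |MA| = 14.00 ✓; bearing(M→H) − bearing(M→A) = 146.0° ✓; |MH| = 14.00 ✓; ∠(MH, HJ) = 90.00° ✓; |HJ| = 30.50 ✗.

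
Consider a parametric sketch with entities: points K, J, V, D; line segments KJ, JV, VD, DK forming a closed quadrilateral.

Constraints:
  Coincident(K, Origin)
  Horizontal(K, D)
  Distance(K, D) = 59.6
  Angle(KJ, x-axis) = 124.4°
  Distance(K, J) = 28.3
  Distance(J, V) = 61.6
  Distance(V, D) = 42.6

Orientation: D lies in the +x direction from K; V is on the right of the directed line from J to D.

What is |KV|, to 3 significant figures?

33.6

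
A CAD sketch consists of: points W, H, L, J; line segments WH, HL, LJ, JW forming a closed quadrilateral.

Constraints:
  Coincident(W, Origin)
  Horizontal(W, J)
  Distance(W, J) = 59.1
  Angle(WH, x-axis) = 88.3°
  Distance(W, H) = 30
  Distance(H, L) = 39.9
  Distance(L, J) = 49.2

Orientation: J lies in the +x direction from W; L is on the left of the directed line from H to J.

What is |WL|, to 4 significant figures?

58.54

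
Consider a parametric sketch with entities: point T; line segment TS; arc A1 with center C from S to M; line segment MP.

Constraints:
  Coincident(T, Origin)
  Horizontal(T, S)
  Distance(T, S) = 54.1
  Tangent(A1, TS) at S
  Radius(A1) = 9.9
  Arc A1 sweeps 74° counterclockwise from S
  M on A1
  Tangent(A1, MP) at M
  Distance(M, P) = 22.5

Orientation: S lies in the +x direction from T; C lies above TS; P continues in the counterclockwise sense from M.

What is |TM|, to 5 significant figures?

64.019

Tangency of A1 to TS means the radius CS is perpendicular to TS, so C = S + (0, 9.9) = (54.100, 9.9000). On A1, S sits at bearing -90° from C; a 74° counterclockwise sweep puts M at bearing -16°, so M = C + 9.9·(cos -16°, sin -16°) = (63.616, 7.1712). Then |TM| = |M − T| = 64.019.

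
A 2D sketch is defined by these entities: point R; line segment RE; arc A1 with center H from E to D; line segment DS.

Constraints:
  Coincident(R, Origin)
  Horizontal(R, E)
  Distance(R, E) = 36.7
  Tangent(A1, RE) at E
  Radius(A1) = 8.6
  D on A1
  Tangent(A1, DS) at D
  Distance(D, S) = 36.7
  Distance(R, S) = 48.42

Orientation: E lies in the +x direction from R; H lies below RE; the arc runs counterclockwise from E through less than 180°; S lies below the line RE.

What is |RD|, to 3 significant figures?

29.1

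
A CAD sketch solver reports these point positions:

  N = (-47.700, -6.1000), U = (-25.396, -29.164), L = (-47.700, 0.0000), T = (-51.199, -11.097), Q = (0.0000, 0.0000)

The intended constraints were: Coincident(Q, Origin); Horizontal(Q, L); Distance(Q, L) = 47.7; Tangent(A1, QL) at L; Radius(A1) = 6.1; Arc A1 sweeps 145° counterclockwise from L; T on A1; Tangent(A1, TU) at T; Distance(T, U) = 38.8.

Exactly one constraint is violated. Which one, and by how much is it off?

Distance(T, U) = 38.8 — off by 7.30.

Q = (0.00, 0.00) ✓; Q.y = 0.00, L.y = 0.00 ✓; |QL| = 47.70 ✓; ∠(NL, LQ) = 90.00° ✓; |NL| = 6.100 ✓; bearing(N→T) − bearing(N→L) = 145.0° ✓; |NT| = 6.100 ✓; ∠(NT, TU) = 90.00° ✓; |TU| = 31.50 ✗.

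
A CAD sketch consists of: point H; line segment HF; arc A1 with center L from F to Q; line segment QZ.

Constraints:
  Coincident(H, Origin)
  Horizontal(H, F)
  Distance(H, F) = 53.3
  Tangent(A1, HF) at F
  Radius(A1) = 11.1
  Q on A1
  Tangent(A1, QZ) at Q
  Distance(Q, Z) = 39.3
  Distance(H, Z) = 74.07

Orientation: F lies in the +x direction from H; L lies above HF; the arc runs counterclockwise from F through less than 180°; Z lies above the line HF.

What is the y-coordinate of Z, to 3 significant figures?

51.9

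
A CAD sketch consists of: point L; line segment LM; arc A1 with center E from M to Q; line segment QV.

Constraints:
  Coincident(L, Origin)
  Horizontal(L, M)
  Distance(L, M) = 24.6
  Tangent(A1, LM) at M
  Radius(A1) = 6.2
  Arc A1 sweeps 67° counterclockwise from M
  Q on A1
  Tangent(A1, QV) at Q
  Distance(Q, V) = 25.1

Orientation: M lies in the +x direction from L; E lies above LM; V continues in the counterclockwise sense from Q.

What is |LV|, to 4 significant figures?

48.29

L is at the origin; LM is horizontal with |LM| = 24.6 and M on the +x side, so M = (24.60, 0.000). Tangency of A1 to LM means the radius EM is perpendicular to LM, so E = M + (0, 6.2) = (24.60, 6.200). On A1, M sits at bearing -90° from E; a 67° counterclockwise sweep puts Q at bearing -23°, so Q = E + 6.2·(cos -23°, sin -23°) = (30.31, 3.777). Tangency of A1 to QV means the radius EQ is perpendicular to QV, so QV runs along (−sin -23°, cos -23°); with |QV| = 25.1, V = (40.11, 26.88). Then |LV| = |V − L| = 48.29.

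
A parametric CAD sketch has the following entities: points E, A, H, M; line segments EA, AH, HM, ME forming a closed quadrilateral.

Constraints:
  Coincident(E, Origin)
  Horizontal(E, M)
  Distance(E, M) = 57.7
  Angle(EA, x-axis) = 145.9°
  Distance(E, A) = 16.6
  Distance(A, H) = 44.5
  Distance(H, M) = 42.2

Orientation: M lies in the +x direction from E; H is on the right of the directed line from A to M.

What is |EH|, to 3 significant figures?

28.1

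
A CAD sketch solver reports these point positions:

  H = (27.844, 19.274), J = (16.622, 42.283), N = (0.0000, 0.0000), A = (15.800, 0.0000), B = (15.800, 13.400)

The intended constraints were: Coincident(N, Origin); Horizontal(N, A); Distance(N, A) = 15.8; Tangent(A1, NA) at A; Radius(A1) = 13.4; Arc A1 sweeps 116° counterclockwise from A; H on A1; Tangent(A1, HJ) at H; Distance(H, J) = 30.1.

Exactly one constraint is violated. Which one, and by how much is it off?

Distance(H, J) = 30.1 — off by 4.50.

N = (0.00, 0.00) ✓; N.y = 0.00, A.y = 0.00 ✓; |NA| = 15.80 ✓; ∠(BA, AN) = 90.00° ✓; |BA| = 13.40 ✓; bearing(B→H) − bearing(B→A) = 116.0° ✓; |BH| = 13.40 ✓; ∠(BH, HJ) = 90.00° ✓; |HJ| = 25.60 ✗.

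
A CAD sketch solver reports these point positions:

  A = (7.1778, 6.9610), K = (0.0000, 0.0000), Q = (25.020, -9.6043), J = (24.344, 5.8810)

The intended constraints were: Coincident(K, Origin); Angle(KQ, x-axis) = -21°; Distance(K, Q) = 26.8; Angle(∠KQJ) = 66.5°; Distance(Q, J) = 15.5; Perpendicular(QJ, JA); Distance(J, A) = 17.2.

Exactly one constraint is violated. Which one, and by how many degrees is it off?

Perpendicular(QJ, JA) — off by 6.10°.

K = (0.00, 0.00) ✓; KQ at -21.00° ✓; |KQ| = 26.80 ✓; ∠KQJ = 66.50° ✓; |QJ| = 15.50 ✓; ∠(QJ, JA) = 83.90° ✗; |JA| = 17.20 ✓.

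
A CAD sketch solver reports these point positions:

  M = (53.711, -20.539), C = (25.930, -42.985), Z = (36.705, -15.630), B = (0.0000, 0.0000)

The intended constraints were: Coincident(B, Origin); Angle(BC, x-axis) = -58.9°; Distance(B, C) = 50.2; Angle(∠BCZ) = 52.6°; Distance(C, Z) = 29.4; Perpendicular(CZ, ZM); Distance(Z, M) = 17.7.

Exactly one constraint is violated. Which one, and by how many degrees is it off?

Perpendicular(CZ, ZM) — off by 5.40°.

B = (0.00, 0.00) ✓; BC at -58.90° ✓; |BC| = 50.20 ✓; ∠BCZ = 52.60° ✓; |CZ| = 29.40 ✓; ∠(CZ, ZM) = 84.60° ✗; |ZM| = 17.70 ✓.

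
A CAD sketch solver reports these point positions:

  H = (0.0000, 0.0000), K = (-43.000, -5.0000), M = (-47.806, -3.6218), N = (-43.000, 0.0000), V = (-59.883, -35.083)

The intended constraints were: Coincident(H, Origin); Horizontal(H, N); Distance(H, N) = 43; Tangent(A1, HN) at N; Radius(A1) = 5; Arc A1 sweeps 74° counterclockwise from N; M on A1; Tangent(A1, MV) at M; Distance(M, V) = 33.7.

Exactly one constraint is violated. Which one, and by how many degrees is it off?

Tangent(A1, MV) at M — off by 5.00°.

H = (0.00, 0.00) ✓; H.y = 0.00, N.y = 0.00 ✓; |HN| = 43.00 ✓; ∠(KN, NH) = 90.00° ✓; |KN| = 5.000 ✓; bearing(K→M) − bearing(K→N) = 74.00° ✓; |KM| = 5.000 ✓; ∠(KM, MV) = 95.00° ✗; |MV| = 33.70 ✓.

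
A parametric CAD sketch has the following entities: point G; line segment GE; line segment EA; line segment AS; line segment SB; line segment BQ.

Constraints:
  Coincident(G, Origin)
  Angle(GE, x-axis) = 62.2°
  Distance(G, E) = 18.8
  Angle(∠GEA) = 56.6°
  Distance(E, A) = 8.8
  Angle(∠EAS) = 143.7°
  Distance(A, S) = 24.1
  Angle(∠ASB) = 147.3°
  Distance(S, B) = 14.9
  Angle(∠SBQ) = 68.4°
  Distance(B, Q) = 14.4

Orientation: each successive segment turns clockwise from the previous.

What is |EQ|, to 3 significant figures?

34.0

∠ASB = 147.3° gives SB at -130° from the x-axis; with |SB| = 14.9, B = (0.245, -26.4). ∠SBQ = 68.4° gives BQ at 118° from the x-axis; with |BQ| = 14.4, Q = (-6.56, -13.7). Then |EQ| = |Q − E| = 34.0.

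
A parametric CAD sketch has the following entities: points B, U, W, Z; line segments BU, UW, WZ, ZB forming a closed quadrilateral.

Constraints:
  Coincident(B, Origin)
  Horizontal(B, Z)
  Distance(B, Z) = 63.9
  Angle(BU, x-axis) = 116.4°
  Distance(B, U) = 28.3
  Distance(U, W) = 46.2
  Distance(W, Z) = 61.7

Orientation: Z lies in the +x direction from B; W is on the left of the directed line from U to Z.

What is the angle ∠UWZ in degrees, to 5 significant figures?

95.545°

B is at the origin; BZ is horizontal with |BZ| = 63.9 and Z in +x, so Z = (63.9, 0). BU runs at 116.4° with |BU| = 28.3, so U = (-12.583, 25.349). W is determined by |UW| = 46.2 and |WZ| = 61.7 together: it lies at the intersection of circle(U, 46.2) and circle(Z, 61.7). With |UZ| = 80.574, the foot of the radical line on UZ is 29.909 from U and the perpendicular offset is √(46.2² − 29.909²) = 35.212. Taking the left-of-UZ solution: W = (26.885, 49.364).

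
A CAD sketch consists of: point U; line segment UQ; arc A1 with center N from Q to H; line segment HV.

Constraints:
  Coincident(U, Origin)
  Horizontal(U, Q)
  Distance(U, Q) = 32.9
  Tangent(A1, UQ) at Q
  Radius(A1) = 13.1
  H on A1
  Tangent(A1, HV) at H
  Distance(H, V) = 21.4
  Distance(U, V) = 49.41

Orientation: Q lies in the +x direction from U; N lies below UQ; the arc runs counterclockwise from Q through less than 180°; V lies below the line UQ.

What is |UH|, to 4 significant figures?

28.75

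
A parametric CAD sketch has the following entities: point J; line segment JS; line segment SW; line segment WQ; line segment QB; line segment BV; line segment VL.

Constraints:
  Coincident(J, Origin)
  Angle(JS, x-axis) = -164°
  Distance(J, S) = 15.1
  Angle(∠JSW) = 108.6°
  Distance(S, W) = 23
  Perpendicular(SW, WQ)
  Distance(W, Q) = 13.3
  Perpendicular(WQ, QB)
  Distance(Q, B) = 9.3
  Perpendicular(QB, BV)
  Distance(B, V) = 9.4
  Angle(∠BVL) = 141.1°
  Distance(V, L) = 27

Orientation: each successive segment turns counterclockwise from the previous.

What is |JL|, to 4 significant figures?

47.39

QB is perpendicular to BV, so BV runs at 177.4°; with |BV| = 9.4, V = (-11.24, -18.02). ∠BVL = 141.1° gives VL at -143.7° from the x-axis; with |VL| = 27.0, L = (-33.00, -34.01). Then |JL| = |L − J| = 47.39.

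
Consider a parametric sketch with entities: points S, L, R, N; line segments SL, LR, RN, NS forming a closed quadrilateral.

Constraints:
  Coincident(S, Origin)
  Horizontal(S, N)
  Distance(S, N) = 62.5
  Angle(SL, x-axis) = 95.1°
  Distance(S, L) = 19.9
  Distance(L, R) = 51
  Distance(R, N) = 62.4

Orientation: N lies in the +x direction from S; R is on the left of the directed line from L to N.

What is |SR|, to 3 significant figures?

65.5

Checks: |LR| = 51.00 ✓; |RN| = 62.40 ✓.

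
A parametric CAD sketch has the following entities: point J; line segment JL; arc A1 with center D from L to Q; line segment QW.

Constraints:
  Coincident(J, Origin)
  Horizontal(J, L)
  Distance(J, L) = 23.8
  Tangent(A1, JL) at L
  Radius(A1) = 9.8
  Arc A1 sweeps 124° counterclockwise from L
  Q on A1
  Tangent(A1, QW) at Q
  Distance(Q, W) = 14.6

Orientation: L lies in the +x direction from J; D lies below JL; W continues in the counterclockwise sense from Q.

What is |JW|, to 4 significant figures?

36.31

J is at the origin; J and L share the same y with |JL| = 23.8 and L on the +x side, so L = (23.80, 0.000). Tangency of A1 to JL means the radius DL is perpendicular to JL, so D = L + (0, -9.8) = (23.80, -9.800). On A1, L sits at bearing 90° from D; a 124° counterclockwise sweep puts Q at bearing 214°, so Q = D + 9.8·(cos 214°, sin 214°) = (15.68, -15.28). Since A1 is tangent to QW there, DQ ⟂ QW, so QW runs along (−sin 214°, cos 214°); with |QW| = 14.6, W = (23.84, -27.38). Then |JW| = |W − J| = 36.31.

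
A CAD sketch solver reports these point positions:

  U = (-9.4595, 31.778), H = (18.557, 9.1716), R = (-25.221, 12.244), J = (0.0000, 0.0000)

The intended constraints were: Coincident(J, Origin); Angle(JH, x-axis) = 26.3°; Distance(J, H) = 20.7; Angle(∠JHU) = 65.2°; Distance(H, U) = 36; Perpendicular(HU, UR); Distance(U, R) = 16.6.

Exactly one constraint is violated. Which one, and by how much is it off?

Distance(U, R) = 16.6 — off by 8.50.

J = (0.00, 0.00) ✓; JH at 26.30° ✓; |JH| = 20.70 ✓; ∠JHU = 65.20° ✓; |HU| = 36.00 ✓; ∠(HU, UR) = 90.00° ✓; |UR| = 25.10 ✗.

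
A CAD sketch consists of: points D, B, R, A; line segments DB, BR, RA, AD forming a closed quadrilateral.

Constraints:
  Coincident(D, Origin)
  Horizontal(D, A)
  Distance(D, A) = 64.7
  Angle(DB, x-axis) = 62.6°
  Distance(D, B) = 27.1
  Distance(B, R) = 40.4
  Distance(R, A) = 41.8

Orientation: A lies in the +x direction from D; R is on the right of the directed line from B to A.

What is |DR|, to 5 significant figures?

29.102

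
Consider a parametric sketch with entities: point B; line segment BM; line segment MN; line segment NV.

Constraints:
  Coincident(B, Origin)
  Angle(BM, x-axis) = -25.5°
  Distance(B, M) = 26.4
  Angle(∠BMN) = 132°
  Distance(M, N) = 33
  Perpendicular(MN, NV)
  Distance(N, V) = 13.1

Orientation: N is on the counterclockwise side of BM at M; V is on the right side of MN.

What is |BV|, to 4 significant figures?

60.31

B is at the origin; BM runs at -25.5° with length 26.4, so M = 26.4·(cos -25.5°, sin -25.5°) = (23.83, -11.37). ∠BMN = 132.0°, so MN runs at -25.5° + (180° − 132.0°) = 22.50° from the x-axis; with |MN| = 33.0, N = M + 33.0·(cos 22.50°, sin 22.50°) = (54.32, 1.263). MN is perpendicular to NV; with |NV| = 13.1 on the right of MN, V = N + 13.1·(0.3827, -0.9239) = (59.33, -10.84). Then |BV| = |V − B| = 60.31.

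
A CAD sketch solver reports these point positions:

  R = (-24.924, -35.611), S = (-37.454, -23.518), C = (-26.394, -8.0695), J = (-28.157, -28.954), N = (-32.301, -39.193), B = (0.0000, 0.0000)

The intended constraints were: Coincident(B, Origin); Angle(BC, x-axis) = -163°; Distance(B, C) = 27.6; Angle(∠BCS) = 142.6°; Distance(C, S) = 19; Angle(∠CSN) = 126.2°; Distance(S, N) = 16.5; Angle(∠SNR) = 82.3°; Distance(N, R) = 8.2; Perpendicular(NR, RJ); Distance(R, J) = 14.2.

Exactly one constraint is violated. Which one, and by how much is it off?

Distance(R, J) = 14.2 — off by 6.80.

B = (0.00, 0.00) ✓; BC at -163.0° ✓; |BC| = 27.60 ✓; ∠BCS = 142.6° ✓; |CS| = 19.00 ✓; ∠CSN = 126.2° ✓; |SN| = 16.50 ✓; ∠SNR = 82.30° ✓; |NR| = 8.201 ✓; ∠(NR, RJ) = 90.00° ✓; |RJ| = 7.401 ✗.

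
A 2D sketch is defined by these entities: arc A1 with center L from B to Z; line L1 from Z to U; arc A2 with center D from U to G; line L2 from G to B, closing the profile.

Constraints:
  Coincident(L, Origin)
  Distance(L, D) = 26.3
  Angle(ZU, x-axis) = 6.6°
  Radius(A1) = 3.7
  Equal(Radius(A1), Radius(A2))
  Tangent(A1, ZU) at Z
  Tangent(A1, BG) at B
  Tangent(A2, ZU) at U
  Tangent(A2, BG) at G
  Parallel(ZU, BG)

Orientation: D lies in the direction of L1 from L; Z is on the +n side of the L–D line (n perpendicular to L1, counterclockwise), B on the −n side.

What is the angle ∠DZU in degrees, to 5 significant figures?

8.0081°

The slot axis is L1's direction at 6.6°, so u = (cos 6.6°, sin 6.6°) = (0.99337, 0.11494) and n = (−sin 6.6°, cos 6.6°) = (-0.11494, 0.99337). L is at the origin and D lies 26.3 along u from L, so D = 26.3·u = (26.126, 3.0228). Tangency of A1 to both parallel lines with radius 3.7 puts Z and B at L ± 3.7·n: Z = (-0.42527, 3.6755), B = (0.42527, -3.6755). Equal radii place U and G the same way about D: U = D + 3.7·n = (25.700, 6.6983), G = D − 3.7·n = (26.551, -0.65263). Then cos ∠DZU = ZD·ZU / (|ZD||ZU|), giving 8.0081°.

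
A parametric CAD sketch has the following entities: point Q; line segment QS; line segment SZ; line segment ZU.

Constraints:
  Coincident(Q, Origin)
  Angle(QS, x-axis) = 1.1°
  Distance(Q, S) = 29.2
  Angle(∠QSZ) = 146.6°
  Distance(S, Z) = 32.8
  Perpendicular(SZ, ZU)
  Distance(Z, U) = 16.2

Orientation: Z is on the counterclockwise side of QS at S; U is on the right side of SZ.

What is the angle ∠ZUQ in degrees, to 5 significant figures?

60.557°

Q is at the origin; QS runs at 1.1° with length 29.2, so S = 29.2·(cos 1.1°, sin 1.1°) = (29.195, 0.56057). ∠QSZ = 146.6°, so SZ runs at 1.1° + (180° − 146.6°) = 34.500° from the x-axis; with |SZ| = 32.8, Z = S + 32.8·(cos 34.500°, sin 34.500°) = (56.226, 19.139). SZ ⟂ ZU; with |ZU| = 16.2 on the right of SZ, U = Z + 16.2·(0.56641, -0.82413) = (65.402, 5.7878). Then cos ∠ZUQ = UZ·UQ / (|UZ||UQ|), giving 60.557°.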